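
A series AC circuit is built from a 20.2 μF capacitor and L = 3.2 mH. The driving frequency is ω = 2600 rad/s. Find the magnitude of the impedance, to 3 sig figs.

X_L = ωL = 8.32 Ω
X_C = 1/(ωC) = 19.0 Ω
Net reactance X = X_L − X_C = -10.7 Ω
Z = − j10.7 Ω
|Z| = √(0² + 10.7²) = 10.7 Ω

10.7 Ω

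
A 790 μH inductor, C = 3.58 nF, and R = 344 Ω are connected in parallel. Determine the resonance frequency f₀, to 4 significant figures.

94.64 kHz

ω₀ = 1/√(LC) = 1/√(0.00079 × 3.58e-09) = 594600 rad/s
f₀ = ω₀/(2π) = 94.64 kHz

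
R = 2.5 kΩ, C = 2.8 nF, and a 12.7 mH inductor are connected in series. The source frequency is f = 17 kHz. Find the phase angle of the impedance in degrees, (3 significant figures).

-38.5°

ω = 2πf = 106800 rad/s
X_L = ωL = 1360 Ω
X_C = 1/(ωC) = 3340 Ω
Net reactance X = X_L − X_C = -1990 Ω
Z = 2500 − j1990 Ω
|Z| = √(2500² + 1990²) = 3190 Ω
∠Z = arctan(-1990/2500) = -38.5°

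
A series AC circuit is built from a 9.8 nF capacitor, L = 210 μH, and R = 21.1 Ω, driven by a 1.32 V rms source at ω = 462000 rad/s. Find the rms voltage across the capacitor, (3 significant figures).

2.32 V

X_L = ωL = 97.0 Ω
X_C = 1/(ωC) = 221 Ω
Net reactance X = X_L − X_C = -124 Ω
Z = 21.1 − j124 Ω
|Z| = √(21.1² + 124²) = 126 Ω
I = V/|Z| = 10.5 mA
V_C = I·|Z_C| = 0.0105 × 221 = 2.32 V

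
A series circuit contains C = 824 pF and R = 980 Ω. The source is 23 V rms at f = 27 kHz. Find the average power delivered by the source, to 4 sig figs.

9.944 mW

ω = 2πf = 169600 rad/s
X_C = 1/(ωC) = 7154 Ω
Z = 980.0 − j7154 Ω
|Z| = √(980.0² + 7154²) = 7220 Ω
∠Z = arctan(-7154/980.0) = -82.20°
I = V/|Z| = 3.185 mA
P = VI cos φ = 23 × 0.003185 × cos(-82.20°) = 9.944 mW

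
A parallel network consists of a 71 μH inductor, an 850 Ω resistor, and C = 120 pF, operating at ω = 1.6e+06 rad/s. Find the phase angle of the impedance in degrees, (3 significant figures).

82.2°

X_L = ωL = 114 Ω
X_C = 1/(ωC) = 5210 Ω
Parallel: admittances add. Y = 1/R + 1/(jωL) + jωC
Y = (0.00118 − j0.00861) S
|Y| = 0.00869 S → |Z| = 1/|Y| = 115 Ω, ∠Z = −∠Y = 82.2°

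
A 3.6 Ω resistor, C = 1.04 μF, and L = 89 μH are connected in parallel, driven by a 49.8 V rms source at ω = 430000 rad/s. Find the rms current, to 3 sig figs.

X_L = ωL = 38.3 Ω
X_C = 1/(ωC) = 2.24 Ω
Parallel: admittances add. Y = 1/R + 1/(jωL) + jωC
Y = (0.278 + j0.421) S
|Y| = 0.504 S → |Z| = 1/|Y| = 1.98 Ω, ∠Z = −∠Y = -56.6°
I = V/|Z| = 49.8/1.98 = 25.1 A

25.1 A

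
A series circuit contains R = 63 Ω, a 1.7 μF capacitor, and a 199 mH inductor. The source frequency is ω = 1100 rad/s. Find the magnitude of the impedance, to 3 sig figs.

322 Ω

X_L = ωL = 219 Ω
X_C = 1/(ωC) = 535 Ω
Net reactance X = X_L − X_C = -316 Ω
Z = 63.0 − j316 Ω
|Z| = √(63.0² + 316²) = 322 Ω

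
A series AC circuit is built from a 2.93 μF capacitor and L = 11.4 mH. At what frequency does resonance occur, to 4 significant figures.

870.8 Hz

ω₀ = 1/√(LC) = 1/√(0.0114 × 2.93e-06) = 5472 rad/s
f₀ = ω₀/(2π) = 870.8 Hz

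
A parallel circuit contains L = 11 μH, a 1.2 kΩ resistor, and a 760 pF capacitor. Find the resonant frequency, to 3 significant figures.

ω₀ = 1/√(LC) = 1/√(1.1e-05 × 7.6e-10) = 1.094e+07 rad/s
f₀ = ω₀/(2π) = 1.74 MHz

1.74 MHz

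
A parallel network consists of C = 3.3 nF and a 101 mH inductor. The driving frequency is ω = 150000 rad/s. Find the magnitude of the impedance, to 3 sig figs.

2330 Ω

X_L = ωL = 15200 Ω
X_C = 1/(ωC) = 2020 Ω
Parallel: admittances add. Y = 1/(jωL) + jωC
Y = (0 + j0.000429) S
|Y| = 0.000429 S → |Z| = 1/|Y| = 2330 Ω, ∠Z = −∠Y = -90.0°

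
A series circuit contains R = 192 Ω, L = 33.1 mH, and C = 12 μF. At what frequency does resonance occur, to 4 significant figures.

252.5 Hz

ω₀ = 1/√(LC) = 1/√(0.0331 × 1.2e-05) = 1587 rad/s
f₀ = ω₀/(2π) = 252.5 Hz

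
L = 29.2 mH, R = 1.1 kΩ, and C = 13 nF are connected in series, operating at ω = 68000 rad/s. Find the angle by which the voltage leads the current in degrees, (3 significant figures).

X_L = ωL = 1990 Ω
X_C = 1/(ωC) = 1130 Ω
Net reactance X = X_L − X_C = 854 Ω
Z = 1100 + j854 Ω
|Z| = √(1100² + 854²) = 1390 Ω
∠Z = arctan(854/1100) = 37.8°

37.8°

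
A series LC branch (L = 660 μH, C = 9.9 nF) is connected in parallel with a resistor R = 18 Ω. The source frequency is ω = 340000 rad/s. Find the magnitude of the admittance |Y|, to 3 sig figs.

57.2 mS

X_L = ωL = 224 Ω
X_C = 1/(ωC) = 297 Ω
Branch 1: Z₁ = R = 18.0 Ω
Branch 2 (series LC): Z₂ = j(X_L − X_C) = −j72.7 Ω
Parallel: Z = Z₁Z₂/(Z₁+Z₂), |Z| = 17.5 Ω, ∠Z = -13.9°
|Y| = 1/|Z| = 57.2 mS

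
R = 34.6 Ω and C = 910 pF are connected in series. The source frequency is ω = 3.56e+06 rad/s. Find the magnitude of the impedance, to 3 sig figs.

X_C = 1/(ωC) = 309 Ω
Z = 34.6 − j309 Ω
|Z| = √(34.6² + 309²) = 311 Ω

311 Ω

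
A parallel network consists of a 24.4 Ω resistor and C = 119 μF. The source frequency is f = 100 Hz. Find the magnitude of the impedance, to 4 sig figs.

ω = 2πf = 628.3 rad/s
X_C = 1/(ωC) = 13.37 Ω
Parallel: admittances add. Y = 1/R + jωC
Y = (0.04098 + j0.07477) S
|Y| = 0.08527 S → |Z| = 1/|Y| = 11.73 Ω, ∠Z = −∠Y = -61.27°

11.73 Ω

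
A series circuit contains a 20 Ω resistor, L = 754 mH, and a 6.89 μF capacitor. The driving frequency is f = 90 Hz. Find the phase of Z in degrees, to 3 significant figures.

83.3°

ω = 2πf = 565.5 rad/s
X_L = ωL = 426 Ω
X_C = 1/(ωC) = 257 Ω
Net reactance X = X_L − X_C = 170 Ω
Z = 20.0 + j170 Ω
|Z| = √(20.0² + 170²) = 171 Ω
∠Z = arctan(170/20.0) = 83.3°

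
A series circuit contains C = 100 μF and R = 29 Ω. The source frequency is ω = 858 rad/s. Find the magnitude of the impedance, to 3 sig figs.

X_C = 1/(ωC) = 11.7 Ω
Z = 29.0 − j11.7 Ω
|Z| = √(29.0² + 11.7²) = 31.3 Ω

31.3 Ω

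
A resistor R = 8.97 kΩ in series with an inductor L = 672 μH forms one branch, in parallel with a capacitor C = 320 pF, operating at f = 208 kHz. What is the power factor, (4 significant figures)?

ω = 2πf = 1.307e+06 rad/s
X_L = ωL = 878.2 Ω
X_C = 1/(ωC) = 2391 Ω
Branch 1 (R+jX_L): Z₁ = 8970 + j878.2 Ω, |Z₁| = 9013 Ω
Branch 2 (−jX_C): Z₂ = −j2391 Ω
Parallel: Z = Z₁Z₂/(Z₁+Z₂), |Z| = 2369 Ω, ∠Z = -74.83°
cos φ = cos(-74.83°) = 0.2616

0.2616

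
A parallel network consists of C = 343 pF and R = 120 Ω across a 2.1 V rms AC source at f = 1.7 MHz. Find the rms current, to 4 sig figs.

19.12 mA

ω = 2πf = 1.068e+07 rad/s
X_C = 1/(ωC) = 272.9 Ω
Parallel: admittances add. Y = 1/R + jωC
Y = (0.008333 + j0.003664) S
|Y| = 0.009103 S → |Z| = 1/|Y| = 109.9 Ω, ∠Z = −∠Y = -23.73°
I = V/|Z| = 2.1/109.9 = 19.12 mA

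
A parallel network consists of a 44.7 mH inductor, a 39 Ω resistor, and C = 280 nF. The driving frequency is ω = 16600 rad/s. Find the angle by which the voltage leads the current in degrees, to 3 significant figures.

-7.33°

X_L = ωL = 742 Ω
X_C = 1/(ωC) = 215 Ω
Parallel: admittances add. Y = 1/R + 1/(jωL) + jωC
Y = (0.0256 + j0.00330) S
|Y| = 0.0259 S → |Z| = 1/|Y| = 38.7 Ω, ∠Z = −∠Y = -7.33°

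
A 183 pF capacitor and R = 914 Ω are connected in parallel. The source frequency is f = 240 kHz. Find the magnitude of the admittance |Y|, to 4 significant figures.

ω = 2πf = 1.508e+06 rad/s
X_C = 1/(ωC) = 3624 Ω
Parallel: admittances add. Y = 1/R + jωC
Y = (0.001094 + j0.0002760) S
|Y| = 0.001128 S → |Z| = 1/|Y| = 886.2 Ω, ∠Z = −∠Y = -14.16°

1.128 mS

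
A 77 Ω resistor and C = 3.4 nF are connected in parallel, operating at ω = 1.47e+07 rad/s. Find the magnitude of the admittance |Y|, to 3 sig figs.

X_C = 1/(ωC) = 20.0 Ω
Parallel: admittances add. Y = 1/R + jωC
Y = (0.0130 + j0.0500) S
|Y| = 0.0516 S → |Z| = 1/|Y| = 19.4 Ω, ∠Z = −∠Y = -75.4°

51.6 mS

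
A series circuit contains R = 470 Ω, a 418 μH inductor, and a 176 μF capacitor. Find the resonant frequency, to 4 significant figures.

ω₀ = 1/√(LC) = 1/√(0.000418 × 0.000176) = 3687 rad/s
f₀ = ω₀/(2π) = 586.8 Hz

586.8 Hz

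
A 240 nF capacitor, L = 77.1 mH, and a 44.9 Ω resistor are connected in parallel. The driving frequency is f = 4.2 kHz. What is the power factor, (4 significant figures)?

0.9673

ω = 2πf = 26390 rad/s
X_L = ωL = 2035 Ω
X_C = 1/(ωC) = 157.9 Ω
Parallel: admittances add. Y = 1/R + 1/(jωL) + jωC
Y = (0.02227 + j0.005842) S
|Y| = 0.02303 S → |Z| = 1/|Y| = 43.43 Ω, ∠Z = −∠Y = -14.70°
cos φ = cos(-14.70°) = 0.9673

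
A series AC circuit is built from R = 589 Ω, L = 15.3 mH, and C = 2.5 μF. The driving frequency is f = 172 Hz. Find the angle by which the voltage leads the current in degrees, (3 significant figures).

-31.0°

ω = 2πf = 1081 rad/s
X_L = ωL = 16.5 Ω
X_C = 1/(ωC) = 370 Ω
Net reactance X = X_L − X_C = -354 Ω
Z = 589 − j354 Ω
|Z| = √(589² + 354²) = 687 Ω
∠Z = arctan(-354/589) = -31.0°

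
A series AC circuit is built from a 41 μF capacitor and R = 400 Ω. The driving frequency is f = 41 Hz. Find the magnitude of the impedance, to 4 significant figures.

411.1 Ω

ω = 2πf = 257.6 rad/s
X_C = 1/(ωC) = 94.68 Ω
Z = 400.0 − j94.68 Ω
|Z| = √(400.0² + 94.68²) = 411.1 Ω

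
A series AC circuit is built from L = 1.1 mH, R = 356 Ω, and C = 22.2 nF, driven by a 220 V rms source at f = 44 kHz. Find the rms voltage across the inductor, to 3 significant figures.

175 V

ω = 2πf = 276500 rad/s
X_L = ωL = 304 Ω
X_C = 1/(ωC) = 163 Ω
Net reactance X = X_L − X_C = 141 Ω
Z = 356 + j141 Ω
|Z| = √(356² + 141²) = 383 Ω
I = V/|Z| = 574 mA
V_L = I·|Z_L| = 0.574 × 304 = 175 V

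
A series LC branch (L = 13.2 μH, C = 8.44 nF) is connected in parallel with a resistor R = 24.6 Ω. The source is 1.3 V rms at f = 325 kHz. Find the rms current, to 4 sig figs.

ω = 2πf = 2.042e+06 rad/s
X_L = ωL = 26.95 Ω
X_C = 1/(ωC) = 58.02 Ω
Branch 1: Z₁ = R = 24.60 Ω
Branch 2 (series LC): Z₂ = j(X_L − X_C) = −j31.07 Ω
Parallel: Z = Z₁Z₂/(Z₁+Z₂), |Z| = 19.29 Ω, ∠Z = -38.37°
I = V/|Z| = 1.3/19.29 = 67.41 mA

67.41 mA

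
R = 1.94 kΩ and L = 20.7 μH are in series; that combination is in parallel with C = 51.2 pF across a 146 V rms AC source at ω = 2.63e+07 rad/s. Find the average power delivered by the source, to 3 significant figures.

X_L = ωL = 544 Ω
X_C = 1/(ωC) = 743 Ω
Branch 1 (R+jX_L): Z₁ = 1940 + j544 Ω, |Z₁| = 2010 Ω
Branch 2 (−jX_C): Z₂ = −j743 Ω
Parallel: Z = Z₁Z₂/(Z₁+Z₂), |Z| = 767 Ω, ∠Z = -68.5°
I = V/|Z| = 190 mA
P = VI cos φ = 146 × 0.190 × cos(-68.5°) = 10.2 W

10.2 W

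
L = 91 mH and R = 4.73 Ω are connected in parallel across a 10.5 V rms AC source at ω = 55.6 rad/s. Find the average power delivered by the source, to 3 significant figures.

23.3 W

X_L = ωL = 5.06 Ω
Parallel: admittances add. Y = 1/R + 1/(jωL)
Y = (0.211 − j0.198) S
|Y| = 0.289 S → |Z| = 1/|Y| = 3.46 Ω, ∠Z = −∠Y = 43.1°
I = V/|Z| = 3.04 A
P = VI cos φ = 10.5 × 3.04 × cos(43.1°) = 23.3 W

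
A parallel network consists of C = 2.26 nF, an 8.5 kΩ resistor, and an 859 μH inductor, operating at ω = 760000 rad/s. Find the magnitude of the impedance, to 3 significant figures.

4550 Ω

X_L = ωL = 653 Ω
X_C = 1/(ωC) = 582 Ω
Parallel: admittances add. Y = 1/R + 1/(jωL) + jωC
Y = (0.000118 + j0.000186) S
|Y| = 0.000220 S → |Z| = 1/|Y| = 4550 Ω, ∠Z = −∠Y = -57.7°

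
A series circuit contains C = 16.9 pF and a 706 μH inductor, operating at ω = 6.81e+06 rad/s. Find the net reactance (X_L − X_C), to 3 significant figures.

X_L = ωL = 4810 Ω
X_C = 1/(ωC) = 8690 Ω
X = 4810 − 8690 = -3880 Ω

-3880 Ω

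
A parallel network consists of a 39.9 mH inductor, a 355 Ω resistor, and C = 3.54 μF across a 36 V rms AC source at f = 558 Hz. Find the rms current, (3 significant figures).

ω = 2πf = 3506 rad/s
X_L = ωL = 140 Ω
X_C = 1/(ωC) = 80.6 Ω
Parallel: admittances add. Y = 1/R + 1/(jωL) + jωC
Y = (0.00282 + j0.00526) S
|Y| = 0.00597 S → |Z| = 1/|Y| = 168 Ω, ∠Z = −∠Y = -61.8°
I = V/|Z| = 36/168 = 215 mA

215 mA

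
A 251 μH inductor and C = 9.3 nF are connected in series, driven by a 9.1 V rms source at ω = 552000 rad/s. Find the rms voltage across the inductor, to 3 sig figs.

X_L = ωL = 139 Ω
X_C = 1/(ωC) = 195 Ω
Net reactance X = X_L − X_C = -56.2 Ω
Z = − j56.2 Ω
|Z| = √(0² + 56.2²) = 56.2 Ω
I = V/|Z| = 162 mA
V_L = I·|Z_L| = 0.162 × 139 = 22.4 V

22.4 V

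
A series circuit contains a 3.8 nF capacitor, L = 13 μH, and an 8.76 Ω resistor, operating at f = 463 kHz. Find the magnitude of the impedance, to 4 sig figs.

ω = 2πf = 2.909e+06 rad/s
X_L = ωL = 37.82 Ω
X_C = 1/(ωC) = 90.46 Ω
Net reactance X = X_L − X_C = -52.64 Ω
Z = 8.760 − j52.64 Ω
|Z| = √(8.760² + 52.64²) = 53.37 Ω

53.37 Ω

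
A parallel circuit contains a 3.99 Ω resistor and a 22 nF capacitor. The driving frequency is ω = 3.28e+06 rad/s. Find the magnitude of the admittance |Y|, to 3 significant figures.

261 mS

X_C = 1/(ωC) = 13.9 Ω
Parallel: admittances add. Y = 1/R + jωC
Y = (0.251 + j0.0722) S
|Y| = 0.261 S → |Z| = 1/|Y| = 3.83 Ω, ∠Z = −∠Y = -16.1°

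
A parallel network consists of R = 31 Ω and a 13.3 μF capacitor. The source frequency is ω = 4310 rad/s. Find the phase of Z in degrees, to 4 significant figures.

X_C = 1/(ωC) = 17.45 Ω
Parallel: admittances add. Y = 1/R + jωC
Y = (0.03226 + j0.05732) S
|Y| = 0.06578 S → |Z| = 1/|Y| = 15.20 Ω, ∠Z = −∠Y = -60.63°

-60.63°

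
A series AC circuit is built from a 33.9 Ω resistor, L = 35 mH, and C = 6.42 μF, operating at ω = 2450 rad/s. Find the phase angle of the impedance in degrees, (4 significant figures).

X_L = ωL = 85.75 Ω
X_C = 1/(ωC) = 63.58 Ω
Net reactance X = X_L − X_C = 22.17 Ω
Z = 33.90 + j22.17 Ω
|Z| = √(33.90² + 22.17²) = 40.51 Ω
∠Z = arctan(22.17/33.90) = 33.19°

33.19°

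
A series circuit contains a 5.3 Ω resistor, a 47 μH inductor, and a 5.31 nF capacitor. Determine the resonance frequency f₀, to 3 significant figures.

ω₀ = 1/√(LC) = 1/√(4.7e-05 × 5.31e-09) = 2.002e+06 rad/s
f₀ = ω₀/(2π) = 319 kHz

319 kHz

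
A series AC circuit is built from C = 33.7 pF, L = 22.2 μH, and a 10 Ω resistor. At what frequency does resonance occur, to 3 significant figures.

ω₀ = 1/√(LC) = 1/√(2.22e-05 × 3.37e-11) = 3.656e+07 rad/s
f₀ = ω₀/(2π) = 5.82 MHz

5.82 MHz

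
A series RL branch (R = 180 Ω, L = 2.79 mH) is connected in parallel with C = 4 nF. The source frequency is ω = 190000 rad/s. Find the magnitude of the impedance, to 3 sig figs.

914 Ω

X_L = ωL = 530 Ω
X_C = 1/(ωC) = 1320 Ω
Branch 1 (R+jX_L): Z₁ = 180 + j530 Ω, |Z₁| = 560 Ω
Branch 2 (−jX_C): Z₂ = −j1320 Ω
Parallel: Z = Z₁Z₂/(Z₁+Z₂), |Z| = 914 Ω, ∠Z = 58.3°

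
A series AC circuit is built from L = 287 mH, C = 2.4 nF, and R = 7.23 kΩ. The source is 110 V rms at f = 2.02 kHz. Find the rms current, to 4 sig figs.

ω = 2πf = 12690 rad/s
X_L = ωL = 3643 Ω
X_C = 1/(ωC) = 32830 Ω
Net reactance X = X_L − X_C = -29190 Ω
Z = 7230 − j29190 Ω
|Z| = √(7230² + 29190²) = 30070 Ω
I = V/|Z| = 110/30070 = 3.658 mA

3.658 mA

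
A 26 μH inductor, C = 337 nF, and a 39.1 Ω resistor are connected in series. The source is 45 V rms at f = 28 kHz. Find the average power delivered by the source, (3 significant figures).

ω = 2πf = 175900 rad/s
X_L = ωL = 4.57 Ω
X_C = 1/(ωC) = 16.9 Ω
Net reactance X = X_L − X_C = -12.3 Ω
Z = 39.1 − j12.3 Ω
|Z| = √(39.1² + 12.3²) = 41.0 Ω
∠Z = arctan(-12.3/39.1) = -17.5°
I = V/|Z| = 1.10 A
P = VI cos φ = 45 × 1.10 × cos(-17.5°) = 47.1 W

47.1 W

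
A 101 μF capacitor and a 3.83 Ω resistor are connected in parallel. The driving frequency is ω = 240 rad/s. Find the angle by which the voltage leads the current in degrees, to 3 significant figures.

X_C = 1/(ωC) = 41.3 Ω
Parallel: admittances add. Y = 1/R + jωC
Y = (0.261 + j0.0242) S
|Y| = 0.262 S → |Z| = 1/|Y| = 3.81 Ω, ∠Z = −∠Y = -5.30°

-5.30°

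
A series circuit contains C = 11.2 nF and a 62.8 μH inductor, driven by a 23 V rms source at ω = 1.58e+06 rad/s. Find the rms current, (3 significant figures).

538 mA

X_L = ωL = 99.2 Ω
X_C = 1/(ωC) = 56.5 Ω
Net reactance X = X_L − X_C = 42.7 Ω
Z = j42.7 Ω
|Z| = √(0² + 42.7²) = 42.7 Ω
I = V/|Z| = 23/42.7 = 538 mA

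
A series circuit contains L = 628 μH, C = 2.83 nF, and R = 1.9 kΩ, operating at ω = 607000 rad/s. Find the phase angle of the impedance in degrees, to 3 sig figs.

-6.04°

X_L = ωL = 381 Ω
X_C = 1/(ωC) = 582 Ω
Net reactance X = X_L − X_C = -201 Ω
Z = 1900 − j201 Ω
|Z| = √(1900² + 201²) = 1910 Ω
∠Z = arctan(-201/1900) = -6.04°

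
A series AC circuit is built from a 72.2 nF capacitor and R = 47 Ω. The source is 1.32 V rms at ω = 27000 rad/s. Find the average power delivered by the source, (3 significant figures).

X_C = 1/(ωC) = 513 Ω
Z = 47.0 − j513 Ω
|Z| = √(47.0² + 513²) = 515 Ω
∠Z = arctan(-513/47.0) = -84.8°
I = V/|Z| = 2.56 mA
P = VI cos φ = 1.32 × 0.00256 × cos(-84.8°) = 309 μW

309 μW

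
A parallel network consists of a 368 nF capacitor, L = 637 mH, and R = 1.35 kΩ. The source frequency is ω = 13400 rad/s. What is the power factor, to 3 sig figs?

0.152

X_L = ωL = 8540 Ω
X_C = 1/(ωC) = 203 Ω
Parallel: admittances add. Y = 1/R + 1/(jωL) + jωC
Y = (0.000741 + j0.00481) S
|Y| = 0.00487 S → |Z| = 1/|Y| = 205 Ω, ∠Z = −∠Y = -81.3°
cos φ = cos(-81.3°) = 0.152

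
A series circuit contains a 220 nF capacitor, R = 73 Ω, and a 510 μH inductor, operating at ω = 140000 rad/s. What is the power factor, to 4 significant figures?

X_L = ωL = 71.40 Ω
X_C = 1/(ωC) = 32.47 Ω
Net reactance X = X_L − X_C = 38.93 Ω
Z = 73.00 + j38.93 Ω
|Z| = √(73.00² + 38.93²) = 82.73 Ω
∠Z = arctan(38.93/73.00) = 28.07°
cos φ = cos(28.07°) = 0.8824

0.8824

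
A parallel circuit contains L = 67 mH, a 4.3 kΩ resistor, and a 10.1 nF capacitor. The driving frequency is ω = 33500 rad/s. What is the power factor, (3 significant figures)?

0.908

X_L = ωL = 2240 Ω
X_C = 1/(ωC) = 2960 Ω
Parallel: admittances add. Y = 1/R + 1/(jωL) + jωC
Y = (0.000233 − j0.000107) S
|Y| = 0.000256 S → |Z| = 1/|Y| = 3910 Ω, ∠Z = −∠Y = 24.7°
cos φ = cos(24.7°) = 0.908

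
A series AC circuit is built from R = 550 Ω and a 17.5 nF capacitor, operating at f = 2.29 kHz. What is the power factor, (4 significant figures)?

ω = 2πf = 14390 rad/s
X_C = 1/(ωC) = 3971 Ω
Z = 550.0 − j3971 Ω
|Z| = √(550.0² + 3971²) = 4009 Ω
∠Z = arctan(-3971/550.0) = -82.12°
cos φ = cos(-82.12°) = 0.1372

0.1372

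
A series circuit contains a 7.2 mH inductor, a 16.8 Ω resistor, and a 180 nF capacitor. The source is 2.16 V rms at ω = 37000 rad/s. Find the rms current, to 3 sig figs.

18.4 mA

X_L = ωL = 266 Ω
X_C = 1/(ωC) = 150 Ω
Net reactance X = X_L − X_C = 116 Ω
Z = 16.8 + j116 Ω
|Z| = √(16.8² + 116²) = 117 Ω
I = V/|Z| = 2.16/117 = 18.4 mA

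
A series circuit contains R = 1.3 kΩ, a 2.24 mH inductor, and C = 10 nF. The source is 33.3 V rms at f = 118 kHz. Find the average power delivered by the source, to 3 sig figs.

ω = 2πf = 741400 rad/s
X_L = ωL = 1660 Ω
X_C = 1/(ωC) = 135 Ω
Net reactance X = X_L − X_C = 1530 Ω
Z = 1300 + j1530 Ω
|Z| = √(1300² + 1530²) = 2000 Ω
∠Z = arctan(1530/1300) = 49.6°
I = V/|Z| = 16.6 mA
P = VI cos φ = 33.3 × 0.0166 × cos(49.6°) = 359 mW

359 mW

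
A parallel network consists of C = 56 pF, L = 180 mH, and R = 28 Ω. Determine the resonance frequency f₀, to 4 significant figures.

ω₀ = 1/√(LC) = 1/√(0.18 × 5.6e-11) = 315000 rad/s
f₀ = ω₀/(2π) = 50.13 kHz

50.13 kHz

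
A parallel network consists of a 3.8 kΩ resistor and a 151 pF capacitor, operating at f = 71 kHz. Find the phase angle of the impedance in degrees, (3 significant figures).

ω = 2πf = 446100 rad/s
X_C = 1/(ωC) = 14800 Ω
Parallel: admittances add. Y = 1/R + jωC
Y = (0.000263 + j6.74e-05) S
|Y| = 0.000272 S → |Z| = 1/|Y| = 3680 Ω, ∠Z = −∠Y = -14.4°

-14.4°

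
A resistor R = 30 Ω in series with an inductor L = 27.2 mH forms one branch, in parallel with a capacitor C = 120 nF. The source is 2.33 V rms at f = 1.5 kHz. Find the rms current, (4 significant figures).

6.417 mA

ω = 2πf = 9425 rad/s
X_L = ωL = 256.4 Ω
X_C = 1/(ωC) = 884.2 Ω
Branch 1 (R+jX_L): Z₁ = 30.00 + j256.4 Ω, |Z₁| = 258.1 Ω
Branch 2 (−jX_C): Z₂ = −j884.2 Ω
Parallel: Z = Z₁Z₂/(Z₁+Z₂), |Z| = 363.1 Ω, ∠Z = 80.59°
I = V/|Z| = 2.33/363.1 = 6.417 mA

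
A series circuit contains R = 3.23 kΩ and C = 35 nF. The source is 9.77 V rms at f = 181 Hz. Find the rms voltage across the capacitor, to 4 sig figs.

9.690 V

ω = 2πf = 1137 rad/s
X_C = 1/(ωC) = 25120 Ω
Z = 3230 − j25120 Ω
|Z| = √(3230² + 25120²) = 25330 Ω
I = V/|Z| = 385.7 μA
V_C = I·|Z_C| = 0.0003857 × 25120 = 9.690 V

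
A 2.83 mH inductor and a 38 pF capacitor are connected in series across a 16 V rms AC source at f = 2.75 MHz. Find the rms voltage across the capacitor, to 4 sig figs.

ω = 2πf = 1.728e+07 rad/s
X_L = ωL = 48900 Ω
X_C = 1/(ωC) = 1523 Ω
Net reactance X = X_L − X_C = 47380 Ω
Z = j47380 Ω
|Z| = √(0² + 47380²) = 47380 Ω
I = V/|Z| = 337.7 μA
V_C = I·|Z_C| = 0.0003377 × 1523 = 0.5144 V

0.5144 V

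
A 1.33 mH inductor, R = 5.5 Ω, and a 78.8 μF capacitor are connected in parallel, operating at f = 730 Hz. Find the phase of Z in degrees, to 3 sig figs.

-47.4°

ω = 2πf = 4587 rad/s
X_L = ωL = 6.10 Ω
X_C = 1/(ωC) = 2.77 Ω
Parallel: admittances add. Y = 1/R + 1/(jωL) + jωC
Y = (0.182 + j0.198) S
|Y| = 0.268 S → |Z| = 1/|Y| = 3.73 Ω, ∠Z = −∠Y = -47.4°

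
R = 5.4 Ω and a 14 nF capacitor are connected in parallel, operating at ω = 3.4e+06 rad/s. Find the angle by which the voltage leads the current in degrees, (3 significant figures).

-14.4°

X_C = 1/(ωC) = 21.0 Ω
Parallel: admittances add. Y = 1/R + jωC
Y = (0.185 + j0.0476) S
|Y| = 0.191 S → |Z| = 1/|Y| = 5.23 Ω, ∠Z = −∠Y = -14.4°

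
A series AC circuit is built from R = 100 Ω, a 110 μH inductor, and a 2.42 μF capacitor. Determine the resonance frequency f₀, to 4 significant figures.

ω₀ = 1/√(LC) = 1/√(0.00011 × 2.42e-06) = 61290 rad/s
f₀ = ω₀/(2π) = 9.755 kHz

9.755 kHz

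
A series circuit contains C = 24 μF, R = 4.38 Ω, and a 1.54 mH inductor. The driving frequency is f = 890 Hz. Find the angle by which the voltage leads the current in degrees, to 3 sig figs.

ω = 2πf = 5592 rad/s
X_L = ωL = 8.61 Ω
X_C = 1/(ωC) = 7.45 Ω
Net reactance X = X_L − X_C = 1.16 Ω
Z = 4.38 + j1.16 Ω
|Z| = √(4.38² + 1.16²) = 4.53 Ω
∠Z = arctan(1.16/4.38) = 14.8°

14.8°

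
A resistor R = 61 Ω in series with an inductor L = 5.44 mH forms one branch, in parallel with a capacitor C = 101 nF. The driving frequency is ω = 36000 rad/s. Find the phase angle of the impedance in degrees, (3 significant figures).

X_L = ωL = 196 Ω
X_C = 1/(ωC) = 275 Ω
Branch 1 (R+jX_L): Z₁ = 61.0 + j196 Ω, |Z₁| = 205 Ω
Branch 2 (−jX_C): Z₂ = −j275 Ω
Parallel: Z = Z₁Z₂/(Z₁+Z₂), |Z| = 564 Ω, ∠Z = 35.1°

35.1°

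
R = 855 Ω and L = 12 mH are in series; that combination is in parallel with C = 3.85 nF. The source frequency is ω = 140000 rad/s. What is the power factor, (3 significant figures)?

X_L = ωL = 1680 Ω
X_C = 1/(ωC) = 1860 Ω
Branch 1 (R+jX_L): Z₁ = 855 + j1680 Ω, |Z₁| = 1890 Ω
Branch 2 (−jX_C): Z₂ = −j1860 Ω
Parallel: Z = Z₁Z₂/(Z₁+Z₂), |Z| = 4010 Ω, ∠Z = -15.4°
cos φ = cos(-15.4°) = 0.964

0.964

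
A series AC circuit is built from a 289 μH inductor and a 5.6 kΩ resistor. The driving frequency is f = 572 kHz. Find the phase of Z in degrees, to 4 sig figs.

10.51°

ω = 2πf = 3.594e+06 rad/s
X_L = ωL = 1039 Ω
Z = 5600 + j1039 Ω
|Z| = √(5600² + 1039²) = 5696 Ω
∠Z = arctan(1039/5600) = 10.51°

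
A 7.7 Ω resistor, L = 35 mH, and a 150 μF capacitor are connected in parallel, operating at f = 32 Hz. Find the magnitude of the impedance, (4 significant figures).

ω = 2πf = 201.1 rad/s
X_L = ωL = 7.037 Ω
X_C = 1/(ωC) = 33.16 Ω
Parallel: admittances add. Y = 1/R + 1/(jωL) + jωC
Y = (0.1299 − j0.1119) S
|Y| = 0.1715 S → |Z| = 1/|Y| = 5.832 Ω, ∠Z = −∠Y = 40.76°

5.832 Ω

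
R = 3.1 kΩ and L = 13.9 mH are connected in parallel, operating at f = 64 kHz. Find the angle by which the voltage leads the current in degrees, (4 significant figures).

29.01°

ω = 2πf = 402100 rad/s
X_L = ωL = 5590 Ω
Parallel: admittances add. Y = 1/R + 1/(jωL)
Y = (0.0003226 − j0.0001789) S
|Y| = 0.0003689 S → |Z| = 1/|Y| = 2711 Ω, ∠Z = −∠Y = 29.01°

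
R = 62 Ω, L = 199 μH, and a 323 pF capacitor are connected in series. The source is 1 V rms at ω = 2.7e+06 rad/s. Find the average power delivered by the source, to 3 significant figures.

165 μW

X_L = ωL = 537 Ω
X_C = 1/(ωC) = 1150 Ω
Net reactance X = X_L − X_C = -609 Ω
Z = 62.0 − j609 Ω
|Z| = √(62.0² + 609²) = 613 Ω
∠Z = arctan(-609/62.0) = -84.2°
I = V/|Z| = 1.63 mA
P = VI cos φ = 1 × 0.00163 × cos(-84.2°) = 165 μW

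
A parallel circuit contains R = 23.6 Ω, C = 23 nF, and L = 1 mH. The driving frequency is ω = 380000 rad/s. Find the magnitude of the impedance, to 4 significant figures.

X_L = ωL = 380.0 Ω
X_C = 1/(ωC) = 114.4 Ω
Parallel: admittances add. Y = 1/R + 1/(jωL) + jωC
Y = (0.04237 + j0.006108) S
|Y| = 0.04281 S → |Z| = 1/|Y| = 23.36 Ω, ∠Z = −∠Y = -8.203°

23.36 Ω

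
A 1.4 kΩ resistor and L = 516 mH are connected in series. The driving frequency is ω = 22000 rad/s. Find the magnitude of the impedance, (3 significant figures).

X_L = ωL = 11400 Ω
Z = 1400 + j11400 Ω
|Z| = √(1400² + 11400²) = 11400 Ω

11400 Ω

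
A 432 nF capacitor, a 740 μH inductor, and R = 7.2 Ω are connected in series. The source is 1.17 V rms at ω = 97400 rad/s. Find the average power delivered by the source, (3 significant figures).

X_L = ωL = 72.1 Ω
X_C = 1/(ωC) = 23.8 Ω
Net reactance X = X_L − X_C = 48.3 Ω
Z = 7.20 + j48.3 Ω
|Z| = √(7.20² + 48.3²) = 48.8 Ω
∠Z = arctan(48.3/7.20) = 81.5°
I = V/|Z| = 24.0 mA
P = VI cos φ = 1.17 × 0.0240 × cos(81.5°) = 4.13 mW

4.13 mW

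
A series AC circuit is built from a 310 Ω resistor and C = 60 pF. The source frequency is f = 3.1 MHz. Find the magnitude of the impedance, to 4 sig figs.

ω = 2πf = 1.948e+07 rad/s
X_C = 1/(ωC) = 855.7 Ω
Z = 310.0 − j855.7 Ω
|Z| = √(310.0² + 855.7²) = 910.1 Ω

910.1 Ω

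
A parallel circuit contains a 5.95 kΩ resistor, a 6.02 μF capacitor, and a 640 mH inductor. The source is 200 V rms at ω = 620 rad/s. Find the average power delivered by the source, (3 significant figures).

X_L = ωL = 397 Ω
X_C = 1/(ωC) = 268 Ω
Parallel: admittances add. Y = 1/R + 1/(jωL) + jωC
Y = (0.000168 + j0.00121) S
|Y| = 0.00122 S → |Z| = 1/|Y| = 817 Ω, ∠Z = −∠Y = -82.1°
I = V/|Z| = 245 mA
P = VI cos φ = 200 × 0.245 × cos(-82.1°) = 6.72 W

6.72 W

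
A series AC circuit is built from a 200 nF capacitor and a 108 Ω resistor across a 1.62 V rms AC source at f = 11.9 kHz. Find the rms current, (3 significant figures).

12.8 mA

ω = 2πf = 74770 rad/s
X_C = 1/(ωC) = 66.9 Ω
Z = 108 − j66.9 Ω
|Z| = √(108² + 66.9²) = 127 Ω
I = V/|Z| = 1.62/127 = 12.8 mA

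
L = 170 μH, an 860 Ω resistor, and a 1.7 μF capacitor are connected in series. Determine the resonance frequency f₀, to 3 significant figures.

ω₀ = 1/√(LC) = 1/√(0.00017 × 1.7e-06) = 58820 rad/s
f₀ = ω₀/(2π) = 9.36 kHz

9.36 kHz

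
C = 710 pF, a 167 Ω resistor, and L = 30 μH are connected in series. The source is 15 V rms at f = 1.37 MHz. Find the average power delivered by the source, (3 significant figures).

1.02 W

ω = 2πf = 8.608e+06 rad/s
X_L = ωL = 258 Ω
X_C = 1/(ωC) = 164 Ω
Net reactance X = X_L − X_C = 94.6 Ω
Z = 167 + j94.6 Ω
|Z| = √(167² + 94.6²) = 192 Ω
∠Z = arctan(94.6/167) = 29.5°
I = V/|Z| = 78.1 mA
P = VI cos φ = 15 × 0.0781 × cos(29.5°) = 1.02 W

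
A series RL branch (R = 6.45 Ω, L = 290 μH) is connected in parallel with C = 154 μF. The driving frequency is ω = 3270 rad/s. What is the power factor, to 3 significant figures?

0.301

X_L = ωL = 0.948 Ω
X_C = 1/(ωC) = 1.99 Ω
Branch 1 (R+jX_L): Z₁ = 6.45 + j0.948 Ω, |Z₁| = 6.52 Ω
Branch 2 (−jX_C): Z₂ = −j1.99 Ω
Parallel: Z = Z₁Z₂/(Z₁+Z₂), |Z| = 1.98 Ω, ∠Z = -72.5°
cos φ = cos(-72.5°) = 0.301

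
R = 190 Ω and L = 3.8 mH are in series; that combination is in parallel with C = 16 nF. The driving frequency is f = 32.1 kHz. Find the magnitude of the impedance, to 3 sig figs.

495 Ω

ω = 2πf = 201700 rad/s
X_L = ωL = 766 Ω
X_C = 1/(ωC) = 310 Ω
Branch 1 (R+jX_L): Z₁ = 190 + j766 Ω, |Z₁| = 790 Ω
Branch 2 (−jX_C): Z₂ = −j310 Ω
Parallel: Z = Z₁Z₂/(Z₁+Z₂), |Z| = 495 Ω, ∠Z = -81.3°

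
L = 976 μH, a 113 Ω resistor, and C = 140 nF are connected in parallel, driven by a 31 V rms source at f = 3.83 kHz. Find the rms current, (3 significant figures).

ω = 2πf = 24060 rad/s
X_L = ωL = 23.5 Ω
X_C = 1/(ωC) = 297 Ω
Parallel: admittances add. Y = 1/R + 1/(jωL) + jωC
Y = (0.00885 − j0.0392) S
|Y| = 0.0402 S → |Z| = 1/|Y| = 24.9 Ω, ∠Z = −∠Y = 77.3°
I = V/|Z| = 31/24.9 = 1.25 A

1.25 A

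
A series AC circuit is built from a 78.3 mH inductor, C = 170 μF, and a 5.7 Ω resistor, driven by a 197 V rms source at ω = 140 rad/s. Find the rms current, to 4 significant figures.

X_L = ωL = 10.96 Ω
X_C = 1/(ωC) = 42.02 Ω
Net reactance X = X_L − X_C = -31.05 Ω
Z = 5.700 − j31.05 Ω
|Z| = √(5.700² + 31.05²) = 31.57 Ω
I = V/|Z| = 197/31.57 = 6.239 A

6.239 A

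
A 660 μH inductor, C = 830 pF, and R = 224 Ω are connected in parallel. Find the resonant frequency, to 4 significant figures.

215.0 kHz

ω₀ = 1/√(LC) = 1/√(0.00066 × 8.3e-10) = 1.351e+06 rad/s
f₀ = ω₀/(2π) = 215.0 kHz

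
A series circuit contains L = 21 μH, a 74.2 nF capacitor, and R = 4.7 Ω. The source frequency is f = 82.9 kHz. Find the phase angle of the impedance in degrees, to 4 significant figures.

ω = 2πf = 520900 rad/s
X_L = ωL = 10.94 Ω
X_C = 1/(ωC) = 25.87 Ω
Net reactance X = X_L − X_C = -14.94 Ω
Z = 4.700 − j14.94 Ω
|Z| = √(4.700² + 14.94²) = 15.66 Ω
∠Z = arctan(-14.94/4.700) = -72.53°

-72.53°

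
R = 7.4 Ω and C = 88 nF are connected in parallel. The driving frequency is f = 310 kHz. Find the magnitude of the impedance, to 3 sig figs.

ω = 2πf = 1.948e+06 rad/s
X_C = 1/(ωC) = 5.83 Ω
Parallel: admittances add. Y = 1/R + jωC
Y = (0.135 + j0.171) S
|Y| = 0.218 S → |Z| = 1/|Y| = 4.58 Ω, ∠Z = −∠Y = -51.7°

4.58 Ω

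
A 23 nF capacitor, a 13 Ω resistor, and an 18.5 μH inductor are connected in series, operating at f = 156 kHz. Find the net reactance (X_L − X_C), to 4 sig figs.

ω = 2πf = 980200 rad/s
X_L = ωL = 18.13 Ω
X_C = 1/(ωC) = 44.36 Ω
X = 18.13 − 44.36 = -26.22 Ω

-26.22 Ω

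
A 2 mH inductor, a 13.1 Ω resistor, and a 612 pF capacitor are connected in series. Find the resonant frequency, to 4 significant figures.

143.9 kHz

ω₀ = 1/√(LC) = 1/√(0.002 × 6.12e-10) = 903900 rad/s
f₀ = ω₀/(2π) = 143.9 kHz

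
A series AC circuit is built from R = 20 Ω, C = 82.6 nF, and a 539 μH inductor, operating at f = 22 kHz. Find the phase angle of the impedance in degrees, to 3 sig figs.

-33.2°

ω = 2πf = 138200 rad/s
X_L = ωL = 74.5 Ω
X_C = 1/(ωC) = 87.6 Ω
Net reactance X = X_L − X_C = -13.1 Ω
Z = 20.0 − j13.1 Ω
|Z| = √(20.0² + 13.1²) = 23.9 Ω
∠Z = arctan(-13.1/20.0) = -33.2°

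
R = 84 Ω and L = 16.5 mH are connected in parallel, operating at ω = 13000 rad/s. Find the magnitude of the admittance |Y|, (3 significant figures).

X_L = ωL = 214 Ω
Parallel: admittances add. Y = 1/R + 1/(jωL)
Y = (0.0119 − j0.00466) S
|Y| = 0.0128 S → |Z| = 1/|Y| = 78.2 Ω, ∠Z = −∠Y = 21.4°

12.8 mS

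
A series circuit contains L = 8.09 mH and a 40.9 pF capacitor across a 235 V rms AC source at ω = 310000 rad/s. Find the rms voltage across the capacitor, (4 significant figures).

242.7 V

X_L = ωL = 2508 Ω
X_C = 1/(ωC) = 78870 Ω
Net reactance X = X_L − X_C = -76360 Ω
Z = − j76360 Ω
|Z| = √(0² + 76360²) = 76360 Ω
I = V/|Z| = 3.077 mA
V_C = I·|Z_C| = 0.003077 × 78870 = 242.7 V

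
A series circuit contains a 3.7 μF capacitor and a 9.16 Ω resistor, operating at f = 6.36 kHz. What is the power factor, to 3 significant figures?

0.804

ω = 2πf = 39960 rad/s
X_C = 1/(ωC) = 6.76 Ω
Z = 9.16 − j6.76 Ω
|Z| = √(9.16² + 6.76²) = 11.4 Ω
∠Z = arctan(-6.76/9.16) = -36.4°
cos φ = cos(-36.4°) = 0.804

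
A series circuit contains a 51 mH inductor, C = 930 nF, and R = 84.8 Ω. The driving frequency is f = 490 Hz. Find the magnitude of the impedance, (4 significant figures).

ω = 2πf = 3079 rad/s
X_L = ωL = 157.0 Ω
X_C = 1/(ωC) = 349.3 Ω
Net reactance X = X_L − X_C = -192.2 Ω
Z = 84.80 − j192.2 Ω
|Z| = √(84.80² + 192.2²) = 210.1 Ω

210.1 Ω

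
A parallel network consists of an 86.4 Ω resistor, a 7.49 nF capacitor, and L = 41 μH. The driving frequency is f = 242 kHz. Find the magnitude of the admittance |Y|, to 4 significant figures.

ω = 2πf = 1.521e+06 rad/s
X_L = ωL = 62.34 Ω
X_C = 1/(ωC) = 87.81 Ω
Parallel: admittances add. Y = 1/R + 1/(jωL) + jωC
Y = (0.01157 − j0.004652) S
|Y| = 0.01247 S → |Z| = 1/|Y| = 80.17 Ω, ∠Z = −∠Y = 21.90°

12.47 mS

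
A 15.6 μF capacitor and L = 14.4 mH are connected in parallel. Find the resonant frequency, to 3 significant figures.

336 Hz

ω₀ = 1/√(LC) = 1/√(0.0144 × 1.56e-05) = 2110 rad/s
f₀ = ω₀/(2π) = 336 Hz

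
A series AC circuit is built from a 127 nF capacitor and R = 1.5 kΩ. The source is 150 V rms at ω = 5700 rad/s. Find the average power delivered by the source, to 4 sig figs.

X_C = 1/(ωC) = 1381 Ω
Z = 1500 − j1381 Ω
|Z| = √(1500² + 1381²) = 2039 Ω
∠Z = arctan(-1381/1500) = -42.64°
I = V/|Z| = 73.56 mA
P = VI cos φ = 150 × 0.07356 × cos(-42.64°) = 8.116 W

8.116 W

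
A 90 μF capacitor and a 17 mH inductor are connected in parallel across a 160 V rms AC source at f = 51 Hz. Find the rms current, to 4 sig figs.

ω = 2πf = 320.4 rad/s
X_L = ωL = 5.448 Ω
X_C = 1/(ωC) = 34.67 Ω
Parallel: admittances add. Y = 1/(jωL) + jωC
Y = (0 − j0.1547) S
|Y| = 0.1547 S → |Z| = 1/|Y| = 6.463 Ω, ∠Z = −∠Y = 90.00°
I = V/|Z| = 160/6.463 = 24.76 A

24.76 A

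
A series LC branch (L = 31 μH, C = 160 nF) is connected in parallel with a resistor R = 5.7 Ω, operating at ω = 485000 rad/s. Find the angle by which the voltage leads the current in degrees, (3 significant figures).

69.3°

X_L = ωL = 15.0 Ω
X_C = 1/(ωC) = 12.9 Ω
Branch 1: Z₁ = R = 5.70 Ω
Branch 2 (series LC): Z₂ = j(X_L − X_C) = j2.15 Ω
Parallel: Z = Z₁Z₂/(Z₁+Z₂), |Z| = 2.01 Ω, ∠Z = 69.3°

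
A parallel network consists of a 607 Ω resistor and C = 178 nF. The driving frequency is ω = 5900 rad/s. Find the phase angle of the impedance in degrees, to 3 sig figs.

-32.5°

X_C = 1/(ωC) = 952 Ω
Parallel: admittances add. Y = 1/R + jωC
Y = (0.00165 + j0.00105) S
|Y| = 0.00195 S → |Z| = 1/|Y| = 512 Ω, ∠Z = −∠Y = -32.5°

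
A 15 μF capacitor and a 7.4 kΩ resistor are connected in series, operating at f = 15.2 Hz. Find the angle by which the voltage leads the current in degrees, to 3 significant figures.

-5.39°

ω = 2πf = 95.50 rad/s
X_C = 1/(ωC) = 698 Ω
Z = 7400 − j698 Ω
|Z| = √(7400² + 698²) = 7430 Ω
∠Z = arctan(-698/7400) = -5.39°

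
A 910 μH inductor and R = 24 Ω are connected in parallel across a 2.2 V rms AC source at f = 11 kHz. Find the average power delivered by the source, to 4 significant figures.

201.7 mW

ω = 2πf = 69120 rad/s
X_L = ωL = 62.89 Ω
Parallel: admittances add. Y = 1/R + 1/(jωL)
Y = (0.04167 − j0.01590) S
|Y| = 0.04460 S → |Z| = 1/|Y| = 22.42 Ω, ∠Z = −∠Y = 20.89°
I = V/|Z| = 98.11 mA
P = VI cos φ = 2.2 × 0.09811 × cos(20.89°) = 201.7 mW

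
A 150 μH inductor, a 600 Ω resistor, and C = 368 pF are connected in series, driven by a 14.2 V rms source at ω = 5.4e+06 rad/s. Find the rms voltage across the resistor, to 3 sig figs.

X_L = ωL = 810 Ω
X_C = 1/(ωC) = 503 Ω
Net reactance X = X_L − X_C = 307 Ω
Z = 600 + j307 Ω
|Z| = √(600² + 307²) = 674 Ω
I = V/|Z| = 21.1 mA
V_R = I·|Z_R| = 0.0211 × 600 = 12.6 V

12.6 V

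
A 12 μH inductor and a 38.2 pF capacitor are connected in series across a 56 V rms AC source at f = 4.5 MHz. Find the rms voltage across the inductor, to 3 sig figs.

ω = 2πf = 2.827e+07 rad/s
X_L = ωL = 339 Ω
X_C = 1/(ωC) = 926 Ω
Net reactance X = X_L − X_C = -587 Ω
Z = − j587 Ω
|Z| = √(0² + 587²) = 587 Ω
I = V/|Z| = 95.5 mA
V_L = I·|Z_L| = 0.0955 × 339 = 32.4 V

32.4 V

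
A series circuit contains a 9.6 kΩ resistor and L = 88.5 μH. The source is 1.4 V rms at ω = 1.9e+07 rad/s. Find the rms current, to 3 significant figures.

X_L = ωL = 1680 Ω
Z = 9600 + j1680 Ω
|Z| = √(9600² + 1680²) = 9750 Ω
I = V/|Z| = 1.4/9750 = 144 μA

144 μA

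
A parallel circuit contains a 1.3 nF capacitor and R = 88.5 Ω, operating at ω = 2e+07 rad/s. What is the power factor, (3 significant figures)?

X_C = 1/(ωC) = 38.5 Ω
Parallel: admittances add. Y = 1/R + jωC
Y = (0.0113 + j0.0260) S
|Y| = 0.0283 S → |Z| = 1/|Y| = 35.3 Ω, ∠Z = −∠Y = -66.5°
cos φ = cos(-66.5°) = 0.399

0.399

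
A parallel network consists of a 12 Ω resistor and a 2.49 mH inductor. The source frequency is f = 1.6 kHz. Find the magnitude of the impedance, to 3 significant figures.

10.8 Ω

ω = 2πf = 10050 rad/s
X_L = ωL = 25.0 Ω
Parallel: admittances add. Y = 1/R + 1/(jωL)
Y = (0.0833 − j0.0399) S
|Y| = 0.0924 S → |Z| = 1/|Y| = 10.8 Ω, ∠Z = −∠Y = 25.6°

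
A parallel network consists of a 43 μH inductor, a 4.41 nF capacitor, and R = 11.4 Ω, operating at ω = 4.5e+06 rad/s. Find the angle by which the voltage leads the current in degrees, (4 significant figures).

-9.499°

X_L = ωL = 193.5 Ω
X_C = 1/(ωC) = 50.39 Ω
Parallel: admittances add. Y = 1/R + 1/(jωL) + jωC
Y = (0.08772 + j0.01468) S
|Y| = 0.08894 S → |Z| = 1/|Y| = 11.24 Ω, ∠Z = −∠Y = -9.499°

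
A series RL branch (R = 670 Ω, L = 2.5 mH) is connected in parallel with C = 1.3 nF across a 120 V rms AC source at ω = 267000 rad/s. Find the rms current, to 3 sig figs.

X_L = ωL = 668 Ω
X_C = 1/(ωC) = 2880 Ω
Branch 1 (R+jX_L): Z₁ = 670 + j668 Ω, |Z₁| = 946 Ω
Branch 2 (−jX_C): Z₂ = −j2880 Ω
Parallel: Z = Z₁Z₂/(Z₁+Z₂), |Z| = 1180 Ω, ∠Z = 28.1°
I = V/|Z| = 120/1180 = 102 mA

102 mA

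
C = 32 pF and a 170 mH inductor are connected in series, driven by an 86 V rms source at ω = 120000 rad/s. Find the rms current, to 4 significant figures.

X_L = ωL = 20400 Ω
X_C = 1/(ωC) = 260400 Ω
Net reactance X = X_L − X_C = -240000 Ω
Z = − j240000 Ω
|Z| = √(0² + 240000²) = 240000 Ω
I = V/|Z| = 86/240000 = 358.3 μA

358.3 μA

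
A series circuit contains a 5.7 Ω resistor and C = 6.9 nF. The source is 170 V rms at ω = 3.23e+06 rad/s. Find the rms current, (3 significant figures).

3.76 A

X_C = 1/(ωC) = 44.9 Ω
Z = 5.70 − j44.9 Ω
|Z| = √(5.70² + 44.9²) = 45.2 Ω
I = V/|Z| = 170/45.2 = 3.76 A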